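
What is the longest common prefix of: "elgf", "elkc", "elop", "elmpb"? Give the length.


Words: elgf, elkc, elop, elmpb
  Position 0: all 'e' => match
  Position 1: all 'l' => match
  Position 2: ('g', 'k', 'o', 'm') => mismatch, stop
LCP = "el" (length 2)

2


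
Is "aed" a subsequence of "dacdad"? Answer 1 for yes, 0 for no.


Check if "aed" is a subsequence of "dacdad"
Greedy scan:
  Position 0 ('d'): no match needed
  Position 1 ('a'): matches sub[0] = 'a'
  Position 2 ('c'): no match needed
  Position 3 ('d'): no match needed
  Position 4 ('a'): no match needed
  Position 5 ('d'): no match needed
Only matched 1/3 characters => not a subsequence

0


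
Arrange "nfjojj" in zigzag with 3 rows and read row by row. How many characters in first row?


Zigzag "nfjojj" into 3 rows:
Placing characters:
  'n' => row 0
  'f' => row 1
  'j' => row 2
  'o' => row 1
  'j' => row 0
  'j' => row 1
Rows:
  Row 0: "nj"
  Row 1: "foj"
  Row 2: "j"
First row length: 2

2


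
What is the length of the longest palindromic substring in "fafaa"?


Input: "fafaa"
Checking substrings for palindromes:
  [0:3] "faf" (len 3) => palindrome
  [1:4] "afa" (len 3) => palindrome
  [3:5] "aa" (len 2) => palindrome
Longest palindromic substring: "faf" with length 3

3


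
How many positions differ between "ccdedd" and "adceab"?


Comparing "ccdedd" and "adceab" position by position:
  Position 0: 'c' vs 'a' => DIFFER
  Position 1: 'c' vs 'd' => DIFFER
  Position 2: 'd' vs 'c' => DIFFER
  Position 3: 'e' vs 'e' => same
  Position 4: 'd' vs 'a' => DIFFER
  Position 5: 'd' vs 'b' => DIFFER
Positions that differ: 5

5


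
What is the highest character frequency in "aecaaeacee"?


Input: aecaaeacee
Character counts:
  'a': 4
  'c': 2
  'e': 4
Maximum frequency: 4

4


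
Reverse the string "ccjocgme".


Input: ccjocgme
Reading characters right to left:
  Position 7: 'e'
  Position 6: 'm'
  Position 5: 'g'
  Position 4: 'c'
  Position 3: 'o'
  Position 2: 'j'
  Position 1: 'c'
  Position 0: 'c'
Reversed: emgcojcc

emgcojcc


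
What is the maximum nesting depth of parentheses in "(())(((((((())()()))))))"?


Input: "(())(((((((())()()))))))"
Tracking depth:
  Position 0 '(': depth becomes 1
  Position 1 '(': depth becomes 2
  Position 2 ')': depth becomes 1
  Position 3 ')': depth becomes 0
  Position 4 '(': depth becomes 1
  Position 5 '(': depth becomes 2
  Position 6 '(': depth becomes 3
  Position 7 '(': depth becomes 4
  Position 8 '(': depth becomes 5
  Position 9 '(': depth becomes 6
  Position 10 '(': depth becomes 7
  Position 11 '(': depth becomes 8
  Position 12 ')': depth becomes 7
  Position 13 ')': depth becomes 6
  Position 14 '(': depth becomes 7
  Position 15 ')': depth becomes 6
  Position 16 '(': depth becomes 7
  Position 17 ')': depth becomes 6
  Position 18 ')': depth becomes 5
  Position 19 ')': depth becomes 4
  Position 20 ')': depth becomes 3
  Position 21 ')': depth becomes 2
  Position 22 ')': depth becomes 1
  Position 23 ')': depth becomes 0
Maximum depth reached: 8

8


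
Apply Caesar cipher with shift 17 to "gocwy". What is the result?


Caesar cipher: shift "gocwy" by 17
  'g' (pos 6) + 17 = pos 23 = 'x'
  'o' (pos 14) + 17 = pos 5 = 'f'
  'c' (pos 2) + 17 = pos 19 = 't'
  'w' (pos 22) + 17 = pos 13 = 'n'
  'y' (pos 24) + 17 = pos 15 = 'p'
Result: xftnp

xftnp


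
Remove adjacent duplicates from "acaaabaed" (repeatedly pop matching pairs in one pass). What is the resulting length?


Input: acaaabaed
Stack-based adjacent duplicate removal:
  Read 'a': push. Stack: a
  Read 'c': push. Stack: ac
  Read 'a': push. Stack: aca
  Read 'a': matches stack top 'a' => pop. Stack: ac
  Read 'a': push. Stack: aca
  Read 'b': push. Stack: acab
  Read 'a': push. Stack: acaba
  Read 'e': push. Stack: acabae
  Read 'd': push. Stack: acabaed
Final stack: "acabaed" (length 7)

7


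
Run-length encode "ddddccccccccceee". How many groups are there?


Input: ddddccccccccceee
Scanning for consecutive runs:
  Group 1: 'd' x 4 (positions 0-3)
  Group 2: 'c' x 9 (positions 4-12)
  Group 3: 'e' x 3 (positions 13-15)
Total groups: 3

3


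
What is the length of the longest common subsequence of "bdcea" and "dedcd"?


LCS of "bdcea" and "dedcd"
DP table:
           d    e    d    c    d
      0    0    0    0    0    0
  b   0    0    0    0    0    0
  d   0    1    1    1    1    1
  c   0    1    1    1    2    2
  e   0    1    2    2    2    2
  a   0    1    2    2    2    2
LCS length = dp[5][5] = 2

2


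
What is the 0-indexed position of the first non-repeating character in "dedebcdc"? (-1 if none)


Input: dedebcdc
Character frequencies:
  'b': 1
  'c': 2
  'd': 3
  'e': 2
Scanning left to right for freq == 1:
  Position 0 ('d'): freq=3, skip
  Position 1 ('e'): freq=2, skip
  Position 2 ('d'): freq=3, skip
  Position 3 ('e'): freq=2, skip
  Position 4 ('b'): unique! => answer = 4

4


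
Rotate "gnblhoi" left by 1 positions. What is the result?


Input: "gnblhoi", rotate left by 1
First 1 characters: "g"
Remaining characters: "nblhoi"
Concatenate remaining + first: "nblhoi" + "g" = "nblhoig"

nblhoig


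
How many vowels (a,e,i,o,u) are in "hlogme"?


Input: hlogme
Checking each character:
  'h' at position 0: consonant
  'l' at position 1: consonant
  'o' at position 2: vowel (running total: 1)
  'g' at position 3: consonant
  'm' at position 4: consonant
  'e' at position 5: vowel (running total: 2)
Total vowels: 2

2


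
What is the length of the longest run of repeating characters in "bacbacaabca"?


Input: "bacbacaabca"
Scanning for longest run:
  Position 1 ('a'): new char, reset run to 1
  Position 2 ('c'): new char, reset run to 1
  Position 3 ('b'): new char, reset run to 1
  Position 4 ('a'): new char, reset run to 1
  Position 5 ('c'): new char, reset run to 1
  Position 6 ('a'): new char, reset run to 1
  Position 7 ('a'): continues run of 'a', length=2
  Position 8 ('b'): new char, reset run to 1
  Position 9 ('c'): new char, reset run to 1
  Position 10 ('a'): new char, reset run to 1
Longest run: 'a' with length 2

2


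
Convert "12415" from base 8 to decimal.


Input: "12415" in base 8
Positional expansion:
  Digit '1' (value 1) x 8^4 = 4096
  Digit '2' (value 2) x 8^3 = 1024
  Digit '4' (value 4) x 8^2 = 256
  Digit '1' (value 1) x 8^1 = 8
  Digit '5' (value 5) x 8^0 = 5
Sum = 5389

5389


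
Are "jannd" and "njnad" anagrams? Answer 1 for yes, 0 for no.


Strings: "jannd", "njnad"
Sorted first:  adjnn
Sorted second: adjnn
Sorted forms match => anagrams

1


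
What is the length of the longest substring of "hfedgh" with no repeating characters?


Input: "hfedgh"
Sliding window (track last position of each char):
  Position 0 ('h'): window [0,0] length 1 -- new best
  Position 1 ('f'): window [0,1] length 2 -- new best
  Position 2 ('e'): window [0,2] length 3 -- new best
  Position 3 ('d'): window [0,3] length 4 -- new best
  Position 4 ('g'): window [0,4] length 5 -- new best
  Position 5 ('h'): repeat (last at 0), move window start to 1
  Position 5 ('h'): window [1,5] length 5
Longest substring with no repeats: "hfedg" with length 5

5


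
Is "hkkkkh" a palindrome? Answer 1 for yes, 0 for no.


Input: hkkkkh
Reversed: hkkkkh
  Compare pos 0 ('h') with pos 5 ('h'): match
  Compare pos 1 ('k') with pos 4 ('k'): match
  Compare pos 2 ('k') with pos 3 ('k'): match
Result: palindrome

1


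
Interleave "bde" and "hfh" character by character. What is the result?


Interleaving "bde" and "hfh":
  Position 0: 'b' from first, 'h' from second => "bh"
  Position 1: 'd' from first, 'f' from second => "df"
  Position 2: 'e' from first, 'h' from second => "eh"
Result: bhdfeh

bhdfeh


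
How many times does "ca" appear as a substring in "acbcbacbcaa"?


Searching for "ca" in "acbcbacbcaa"
Scanning each position:
  Position 0: "ac" => no
  Position 1: "cb" => no
  Position 2: "bc" => no
  Position 3: "cb" => no
  Position 4: "ba" => no
  Position 5: "ac" => no
  Position 6: "cb" => no
  Position 7: "bc" => no
  Position 8: "ca" => MATCH
  Position 9: "aa" => no
Total occurrences: 1

1


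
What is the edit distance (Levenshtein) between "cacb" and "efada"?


Computing edit distance: "cacb" -> "efada"
DP table:
           e    f    a    d    a
      0    1    2    3    4    5
  c   1    1    2    3    4    5
  a   2    2    2    2    3    4
  c   3    3    3    3    3    4
  b   4    4    4    4    4    4
Edit distance = dp[4][5] = 4

4


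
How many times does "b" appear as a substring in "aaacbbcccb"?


Searching for "b" in "aaacbbcccb"
Scanning each position:
  Position 0: "a" => no
  Position 1: "a" => no
  Position 2: "a" => no
  Position 3: "c" => no
  Position 4: "b" => MATCH
  Position 5: "b" => MATCH
  Position 6: "c" => no
  Position 7: "c" => no
  Position 8: "c" => no
  Position 9: "b" => MATCH
Total occurrences: 3

3


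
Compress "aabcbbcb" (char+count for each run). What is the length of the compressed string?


Input: aabcbbcb
Runs:
  'a' x 2 => "a2"
  'b' x 1 => "b1"
  'c' x 1 => "c1"
  'b' x 2 => "b2"
  'c' x 1 => "c1"
  'b' x 1 => "b1"
Compressed: "a2b1c1b2c1b1"
Compressed length: 12

12


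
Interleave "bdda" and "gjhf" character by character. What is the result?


Interleaving "bdda" and "gjhf":
  Position 0: 'b' from first, 'g' from second => "bg"
  Position 1: 'd' from first, 'j' from second => "dj"
  Position 2: 'd' from first, 'h' from second => "dh"
  Position 3: 'a' from first, 'f' from second => "af"
Result: bgdjdhaf

bgdjdhaf


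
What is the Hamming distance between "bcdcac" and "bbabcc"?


Comparing "bcdcac" and "bbabcc" position by position:
  Position 0: 'b' vs 'b' => same
  Position 1: 'c' vs 'b' => differ
  Position 2: 'd' vs 'a' => differ
  Position 3: 'c' vs 'b' => differ
  Position 4: 'a' vs 'c' => differ
  Position 5: 'c' vs 'c' => same
Total differences (Hamming distance): 4

4


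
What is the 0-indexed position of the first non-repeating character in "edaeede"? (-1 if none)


Input: edaeede
Character frequencies:
  'a': 1
  'd': 2
  'e': 4
Scanning left to right for freq == 1:
  Position 0 ('e'): freq=4, skip
  Position 1 ('d'): freq=2, skip
  Position 2 ('a'): unique! => answer = 2

2


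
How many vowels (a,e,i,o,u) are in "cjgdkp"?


Input: cjgdkp
Checking each character:
  'c' at position 0: consonant
  'j' at position 1: consonant
  'g' at position 2: consonant
  'd' at position 3: consonant
  'k' at position 4: consonant
  'p' at position 5: consonant
Total vowels: 0

0


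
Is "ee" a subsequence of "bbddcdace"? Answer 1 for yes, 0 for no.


Check if "ee" is a subsequence of "bbddcdace"
Greedy scan:
  Position 0 ('b'): no match needed
  Position 1 ('b'): no match needed
  Position 2 ('d'): no match needed
  Position 3 ('d'): no match needed
  Position 4 ('c'): no match needed
  Position 5 ('d'): no match needed
  Position 6 ('a'): no match needed
  Position 7 ('c'): no match needed
  Position 8 ('e'): matches sub[0] = 'e'
Only matched 1/2 characters => not a subsequence

0


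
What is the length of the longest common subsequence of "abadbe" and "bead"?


LCS of "abadbe" and "bead"
DP table:
           b    e    a    d
      0    0    0    0    0
  a   0    0    0    1    1
  b   0    1    1    1    1
  a   0    1    1    2    2
  d   0    1    1    2    3
  b   0    1    1    2    3
  e   0    1    2    2    3
LCS length = dp[6][4] = 3

3


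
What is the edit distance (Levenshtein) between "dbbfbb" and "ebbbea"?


Computing edit distance: "dbbfbb" -> "ebbbea"
DP table:
           e    b    b    b    e    a
      0    1    2    3    4    5    6
  d   1    1    2    3    4    5    6
  b   2    2    1    2    3    4    5
  b   3    3    2    1    2    3    4
  f   4    4    3    2    2    3    4
  b   5    5    4    3    2    3    4
  b   6    6    5    4    3    3    4
Edit distance = dp[6][6] = 4

4


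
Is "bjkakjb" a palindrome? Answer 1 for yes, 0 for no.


Input: bjkakjb
Reversed: bjkakjb
  Compare pos 0 ('b') with pos 6 ('b'): match
  Compare pos 1 ('j') with pos 5 ('j'): match
  Compare pos 2 ('k') with pos 4 ('k'): match
Result: palindrome

1


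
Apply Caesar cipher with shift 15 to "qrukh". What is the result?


Caesar cipher: shift "qrukh" by 15
  'q' (pos 16) + 15 = pos 5 = 'f'
  'r' (pos 17) + 15 = pos 6 = 'g'
  'u' (pos 20) + 15 = pos 9 = 'j'
  'k' (pos 10) + 15 = pos 25 = 'z'
  'h' (pos 7) + 15 = pos 22 = 'w'
Result: fgjzw

fgjzw


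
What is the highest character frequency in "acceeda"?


Input: acceeda
Character counts:
  'a': 2
  'c': 2
  'd': 1
  'e': 2
Maximum frequency: 2

2


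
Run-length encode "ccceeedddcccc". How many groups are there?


Input: ccceeedddcccc
Scanning for consecutive runs:
  Group 1: 'c' x 3 (positions 0-2)
  Group 2: 'e' x 3 (positions 3-5)
  Group 3: 'd' x 3 (positions 6-8)
  Group 4: 'c' x 4 (positions 9-12)
Total groups: 4

4


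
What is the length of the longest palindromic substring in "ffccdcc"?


Input: "ffccdcc"
Checking substrings for palindromes:
  [2:7] "ccdcc" (len 5) => palindrome
  [3:6] "cdc" (len 3) => palindrome
  [0:2] "ff" (len 2) => palindrome
  [2:4] "cc" (len 2) => palindrome
  [5:7] "cc" (len 2) => palindrome
Longest palindromic substring: "ccdcc" with length 5

5


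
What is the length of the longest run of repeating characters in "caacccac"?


Input: "caacccac"
Scanning for longest run:
  Position 1 ('a'): new char, reset run to 1
  Position 2 ('a'): continues run of 'a', length=2
  Position 3 ('c'): new char, reset run to 1
  Position 4 ('c'): continues run of 'c', length=2
  Position 5 ('c'): continues run of 'c', length=3
  Position 6 ('a'): new char, reset run to 1
  Position 7 ('c'): new char, reset run to 1
Longest run: 'c' with length 3

3


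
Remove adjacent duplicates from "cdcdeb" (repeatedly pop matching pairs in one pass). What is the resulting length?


Input: cdcdeb
Stack-based adjacent duplicate removal:
  Read 'c': push. Stack: c
  Read 'd': push. Stack: cd
  Read 'c': push. Stack: cdc
  Read 'd': push. Stack: cdcd
  Read 'e': push. Stack: cdcde
  Read 'b': push. Stack: cdcdeb
Final stack: "cdcdeb" (length 6)

6


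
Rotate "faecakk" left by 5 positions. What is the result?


Input: "faecakk", rotate left by 5
First 5 characters: "faeca"
Remaining characters: "kk"
Concatenate remaining + first: "kk" + "faeca" = "kkfaeca"

kkfaeca


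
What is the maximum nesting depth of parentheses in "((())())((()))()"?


Input: "((())())((()))()"
Tracking depth:
  Position 0 '(': depth becomes 1
  Position 1 '(': depth becomes 2
  Position 2 '(': depth becomes 3
  Position 3 ')': depth becomes 2
  Position 4 ')': depth becomes 1
  Position 5 '(': depth becomes 2
  Position 6 ')': depth becomes 1
  Position 7 ')': depth becomes 0
  Position 8 '(': depth becomes 1
  Position 9 '(': depth becomes 2
  Position 10 '(': depth becomes 3
  Position 11 ')': depth becomes 2
  Position 12 ')': depth becomes 1
  Position 13 ')': depth becomes 0
  Position 14 '(': depth becomes 1
  Position 15 ')': depth becomes 0
Maximum depth reached: 3

3


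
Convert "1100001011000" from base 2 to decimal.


Input: "1100001011000" in base 2
Positional expansion:
  Digit '1' (value 1) x 2^12 = 4096
  Digit '1' (value 1) x 2^11 = 2048
  Digit '0' (value 0) x 2^10 = 0
  Digit '0' (value 0) x 2^9 = 0
  Digit '0' (value 0) x 2^8 = 0
  Digit '0' (value 0) x 2^7 = 0
  Digit '1' (value 1) x 2^6 = 64
  Digit '0' (value 0) x 2^5 = 0
  Digit '1' (value 1) x 2^4 = 16
  Digit '1' (value 1) x 2^3 = 8
  Digit '0' (value 0) x 2^2 = 0
  Digit '0' (value 0) x 2^1 = 0
  Digit '0' (value 0) x 2^0 = 0
Sum = 6232

6232


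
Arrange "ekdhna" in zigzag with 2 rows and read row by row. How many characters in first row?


Zigzag "ekdhna" into 2 rows:
Placing characters:
  'e' => row 0
  'k' => row 1
  'd' => row 0
  'h' => row 1
  'n' => row 0
  'a' => row 1
Rows:
  Row 0: "edn"
  Row 1: "kha"
First row length: 3

3


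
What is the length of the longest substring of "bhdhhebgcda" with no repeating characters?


Input: "bhdhhebgcda"
Sliding window (track last position of each char):
  Position 0 ('b'): window [0,0] length 1 -- new best
  Position 1 ('h'): window [0,1] length 2 -- new best
  Position 2 ('d'): window [0,2] length 3 -- new best
  Position 3 ('h'): repeat (last at 1), move window start to 2
  Position 3 ('h'): window [2,3] length 2
  Position 4 ('h'): repeat (last at 3), move window start to 4
  Position 4 ('h'): window [4,4] length 1
  Position 5 ('e'): window [4,5] length 2
  Position 6 ('b'): window [4,6] length 3
  Position 7 ('g'): window [4,7] length 4 -- new best
  Position 8 ('c'): window [4,8] length 5 -- new best
  Position 9 ('d'): window [4,9] length 6 -- new best
  Position 10 ('a'): window [4,10] length 7 -- new best
Longest substring with no repeats: "hebgcda" with length 7

7


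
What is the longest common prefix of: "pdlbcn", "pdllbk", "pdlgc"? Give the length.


Words: pdlbcn, pdllbk, pdlgc
  Position 0: all 'p' => match
  Position 1: all 'd' => match
  Position 2: all 'l' => match
  Position 3: ('b', 'l', 'g') => mismatch, stop
LCP = "pdl" (length 3)

3


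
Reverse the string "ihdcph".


Input: ihdcph
Reading characters right to left:
  Position 5: 'h'
  Position 4: 'p'
  Position 3: 'c'
  Position 2: 'd'
  Position 1: 'h'
  Position 0: 'i'
Reversed: hpcdhi

hpcdhi


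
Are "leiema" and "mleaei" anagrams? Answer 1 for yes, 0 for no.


Strings: "leiema", "mleaei"
Sorted first:  aeeilm
Sorted second: aeeilm
Sorted forms match => anagrams

1


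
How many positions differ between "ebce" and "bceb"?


Comparing "ebce" and "bceb" position by position:
  Position 0: 'e' vs 'b' => DIFFER
  Position 1: 'b' vs 'c' => DIFFER
  Position 2: 'c' vs 'e' => DIFFER
  Position 3: 'e' vs 'b' => DIFFER
Positions that differ: 4

4


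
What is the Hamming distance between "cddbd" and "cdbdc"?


Comparing "cddbd" and "cdbdc" position by position:
  Position 0: 'c' vs 'c' => same
  Position 1: 'd' vs 'd' => same
  Position 2: 'd' vs 'b' => differ
  Position 3: 'b' vs 'd' => differ
  Position 4: 'd' vs 'c' => differ
Total differences (Hamming distance): 3

3


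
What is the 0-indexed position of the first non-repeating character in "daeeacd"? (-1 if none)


Input: daeeacd
Character frequencies:
  'a': 2
  'c': 1
  'd': 2
  'e': 2
Scanning left to right for freq == 1:
  Position 0 ('d'): freq=2, skip
  Position 1 ('a'): freq=2, skip
  Position 2 ('e'): freq=2, skip
  Position 3 ('e'): freq=2, skip
  Position 4 ('a'): freq=2, skip
  Position 5 ('c'): unique! => answer = 5

5


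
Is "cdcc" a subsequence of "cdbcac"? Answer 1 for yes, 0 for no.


Check if "cdcc" is a subsequence of "cdbcac"
Greedy scan:
  Position 0 ('c'): matches sub[0] = 'c'
  Position 1 ('d'): matches sub[1] = 'd'
  Position 2 ('b'): no match needed
  Position 3 ('c'): matches sub[2] = 'c'
  Position 4 ('a'): no match needed
  Position 5 ('c'): matches sub[3] = 'c'
All 4 characters matched => is a subsequence

1


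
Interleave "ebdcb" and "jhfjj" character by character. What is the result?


Interleaving "ebdcb" and "jhfjj":
  Position 0: 'e' from first, 'j' from second => "ej"
  Position 1: 'b' from first, 'h' from second => "bh"
  Position 2: 'd' from first, 'f' from second => "df"
  Position 3: 'c' from first, 'j' from second => "cj"
  Position 4: 'b' from first, 'j' from second => "bj"
Result: ejbhdfcjbj

ejbhdfcjbj


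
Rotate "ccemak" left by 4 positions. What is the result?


Input: "ccemak", rotate left by 4
First 4 characters: "ccem"
Remaining characters: "ak"
Concatenate remaining + first: "ak" + "ccem" = "akccem"

akccem


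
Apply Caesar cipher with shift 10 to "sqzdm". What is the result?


Caesar cipher: shift "sqzdm" by 10
  's' (pos 18) + 10 = pos 2 = 'c'
  'q' (pos 16) + 10 = pos 0 = 'a'
  'z' (pos 25) + 10 = pos 9 = 'j'
  'd' (pos 3) + 10 = pos 13 = 'n'
  'm' (pos 12) + 10 = pos 22 = 'w'
Result: cajnw

cajnw


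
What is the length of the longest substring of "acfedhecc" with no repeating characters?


Input: "acfedhecc"
Sliding window (track last position of each char):
  Position 0 ('a'): window [0,0] length 1 -- new best
  Position 1 ('c'): window [0,1] length 2 -- new best
  Position 2 ('f'): window [0,2] length 3 -- new best
  Position 3 ('e'): window [0,3] length 4 -- new best
  Position 4 ('d'): window [0,4] length 5 -- new best
  Position 5 ('h'): window [0,5] length 6 -- new best
  Position 6 ('e'): repeat (last at 3), move window start to 4
  Position 6 ('e'): window [4,6] length 3
  Position 7 ('c'): window [4,7] length 4
  Position 8 ('c'): repeat (last at 7), move window start to 8
  Position 8 ('c'): window [8,8] length 1
Longest substring with no repeats: "acfedh" with length 6

6


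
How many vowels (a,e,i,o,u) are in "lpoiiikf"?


Input: lpoiiikf
Checking each character:
  'l' at position 0: consonant
  'p' at position 1: consonant
  'o' at position 2: vowel (running total: 1)
  'i' at position 3: vowel (running total: 2)
  'i' at position 4: vowel (running total: 3)
  'i' at position 5: vowel (running total: 4)
  'k' at position 6: consonant
  'f' at position 7: consonant
Total vowels: 4

4


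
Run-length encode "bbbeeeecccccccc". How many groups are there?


Input: bbbeeeecccccccc
Scanning for consecutive runs:
  Group 1: 'b' x 3 (positions 0-2)
  Group 2: 'e' x 4 (positions 3-6)
  Group 3: 'c' x 8 (positions 7-14)
Total groups: 3

3


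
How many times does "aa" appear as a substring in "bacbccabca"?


Searching for "aa" in "bacbccabca"
Scanning each position:
  Position 0: "ba" => no
  Position 1: "ac" => no
  Position 2: "cb" => no
  Position 3: "bc" => no
  Position 4: "cc" => no
  Position 5: "ca" => no
  Position 6: "ab" => no
  Position 7: "bc" => no
  Position 8: "ca" => no
Total occurrences: 0

0


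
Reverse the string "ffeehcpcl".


Input: ffeehcpcl
Reading characters right to left:
  Position 8: 'l'
  Position 7: 'c'
  Position 6: 'p'
  Position 5: 'c'
  Position 4: 'h'
  Position 3: 'e'
  Position 2: 'e'
  Position 1: 'f'
  Position 0: 'f'
Reversed: lcpcheeff

lcpcheeff


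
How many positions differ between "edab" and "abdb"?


Comparing "edab" and "abdb" position by position:
  Position 0: 'e' vs 'a' => DIFFER
  Position 1: 'd' vs 'b' => DIFFER
  Position 2: 'a' vs 'd' => DIFFER
  Position 3: 'b' vs 'b' => same
Positions that differ: 3

3


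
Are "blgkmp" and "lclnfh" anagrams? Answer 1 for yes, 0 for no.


Strings: "blgkmp", "lclnfh"
Sorted first:  bgklmp
Sorted second: cfhlln
Differ at position 0: 'b' vs 'c' => not anagrams

0


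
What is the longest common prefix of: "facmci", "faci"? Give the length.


Words: facmci, faci
  Position 0: all 'f' => match
  Position 1: all 'a' => match
  Position 2: all 'c' => match
  Position 3: ('m', 'i') => mismatch, stop
LCP = "fac" (length 3)

3


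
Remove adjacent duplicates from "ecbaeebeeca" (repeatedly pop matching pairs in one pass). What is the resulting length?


Input: ecbaeebeeca
Stack-based adjacent duplicate removal:
  Read 'e': push. Stack: e
  Read 'c': push. Stack: ec
  Read 'b': push. Stack: ecb
  Read 'a': push. Stack: ecba
  Read 'e': push. Stack: ecbae
  Read 'e': matches stack top 'e' => pop. Stack: ecba
  Read 'b': push. Stack: ecbab
  Read 'e': push. Stack: ecbabe
  Read 'e': matches stack top 'e' => pop. Stack: ecbab
  Read 'c': push. Stack: ecbabc
  Read 'a': push. Stack: ecbabca
Final stack: "ecbabca" (length 7)

7


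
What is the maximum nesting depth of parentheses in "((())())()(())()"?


Input: "((())())()(())()"
Tracking depth:
  Position 0 '(': depth becomes 1
  Position 1 '(': depth becomes 2
  Position 2 '(': depth becomes 3
  Position 3 ')': depth becomes 2
  Position 4 ')': depth becomes 1
  Position 5 '(': depth becomes 2
  Position 6 ')': depth becomes 1
  Position 7 ')': depth becomes 0
  Position 8 '(': depth becomes 1
  Position 9 ')': depth becomes 0
  Position 10 '(': depth becomes 1
  Position 11 '(': depth becomes 2
  Position 12 ')': depth becomes 1
  Position 13 ')': depth becomes 0
  Position 14 '(': depth becomes 1
  Position 15 ')': depth becomes 0
Maximum depth reached: 3

3


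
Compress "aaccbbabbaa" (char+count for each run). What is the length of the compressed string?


Input: aaccbbabbaa
Runs:
  'a' x 2 => "a2"
  'c' x 2 => "c2"
  'b' x 2 => "b2"
  'a' x 1 => "a1"
  'b' x 2 => "b2"
  'a' x 2 => "a2"
Compressed: "a2c2b2a1b2a2"
Compressed length: 12

12


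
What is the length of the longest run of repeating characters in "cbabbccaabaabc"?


Input: "cbabbccaabaabc"
Scanning for longest run:
  Position 1 ('b'): new char, reset run to 1
  Position 2 ('a'): new char, reset run to 1
  Position 3 ('b'): new char, reset run to 1
  Position 4 ('b'): continues run of 'b', length=2
  Position 5 ('c'): new char, reset run to 1
  Position 6 ('c'): continues run of 'c', length=2
  Position 7 ('a'): new char, reset run to 1
  Position 8 ('a'): continues run of 'a', length=2
  Position 9 ('b'): new char, reset run to 1
  Position 10 ('a'): new char, reset run to 1
  Position 11 ('a'): continues run of 'a', length=2
  Position 12 ('b'): new char, reset run to 1
  Position 13 ('c'): new char, reset run to 1
Longest run: 'b' with length 2

2


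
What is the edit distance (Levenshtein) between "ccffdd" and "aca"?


Computing edit distance: "ccffdd" -> "aca"
DP table:
           a    c    a
      0    1    2    3
  c   1    1    1    2
  c   2    2    1    2
  f   3    3    2    2
  f   4    4    3    3
  d   5    5    4    4
  d   6    6    5    5
Edit distance = dp[6][3] = 5

5


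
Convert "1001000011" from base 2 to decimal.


Input: "1001000011" in base 2
Positional expansion:
  Digit '1' (value 1) x 2^9 = 512
  Digit '0' (value 0) x 2^8 = 0
  Digit '0' (value 0) x 2^7 = 0
  Digit '1' (value 1) x 2^6 = 64
  Digit '0' (value 0) x 2^5 = 0
  Digit '0' (value 0) x 2^4 = 0
  Digit '0' (value 0) x 2^3 = 0
  Digit '0' (value 0) x 2^2 = 0
  Digit '1' (value 1) x 2^1 = 2
  Digit '1' (value 1) x 2^0 = 1
Sum = 579

579


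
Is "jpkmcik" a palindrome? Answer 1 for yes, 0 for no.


Input: jpkmcik
Reversed: kicmkpj
  Compare pos 0 ('j') with pos 6 ('k'): MISMATCH
  Compare pos 1 ('p') with pos 5 ('i'): MISMATCH
  Compare pos 2 ('k') with pos 4 ('c'): MISMATCH
Result: not a palindrome

0


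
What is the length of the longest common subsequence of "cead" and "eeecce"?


LCS of "cead" and "eeecce"
DP table:
           e    e    e    c    c    e
      0    0    0    0    0    0    0
  c   0    0    0    0    1    1    1
  e   0    1    1    1    1    1    2
  a   0    1    1    1    1    1    2
  d   0    1    1    1    1    1    2
LCS length = dp[4][6] = 2

2


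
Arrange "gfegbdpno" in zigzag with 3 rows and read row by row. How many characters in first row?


Zigzag "gfegbdpno" into 3 rows:
Placing characters:
  'g' => row 0
  'f' => row 1
  'e' => row 2
  'g' => row 1
  'b' => row 0
  'd' => row 1
  'p' => row 2
  'n' => row 1
  'o' => row 0
Rows:
  Row 0: "gbo"
  Row 1: "fgdn"
  Row 2: "ep"
First row length: 3

3


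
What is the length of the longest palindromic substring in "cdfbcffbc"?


Input: "cdfbcffbc"
Checking substrings for palindromes:
  [5:7] "ff" (len 2) => palindrome
Longest palindromic substring: "ff" with length 2

2


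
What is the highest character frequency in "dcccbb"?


Input: dcccbb
Character counts:
  'b': 2
  'c': 3
  'd': 1
Maximum frequency: 3

3


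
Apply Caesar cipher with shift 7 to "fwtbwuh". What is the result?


Caesar cipher: shift "fwtbwuh" by 7
  'f' (pos 5) + 7 = pos 12 = 'm'
  'w' (pos 22) + 7 = pos 3 = 'd'
  't' (pos 19) + 7 = pos 0 = 'a'
  'b' (pos 1) + 7 = pos 8 = 'i'
  'w' (pos 22) + 7 = pos 3 = 'd'
  'u' (pos 20) + 7 = pos 1 = 'b'
  'h' (pos 7) + 7 = pos 14 = 'o'
Result: mdaidbo

mdaidbo


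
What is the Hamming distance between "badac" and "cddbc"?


Comparing "badac" and "cddbc" position by position:
  Position 0: 'b' vs 'c' => differ
  Position 1: 'a' vs 'd' => differ
  Position 2: 'd' vs 'd' => same
  Position 3: 'a' vs 'b' => differ
  Position 4: 'c' vs 'c' => same
Total differences (Hamming distance): 3

3


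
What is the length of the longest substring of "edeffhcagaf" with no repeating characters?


Input: "edeffhcagaf"
Sliding window (track last position of each char):
  Position 0 ('e'): window [0,0] length 1 -- new best
  Position 1 ('d'): window [0,1] length 2 -- new best
  Position 2 ('e'): repeat (last at 0), move window start to 1
  Position 2 ('e'): window [1,2] length 2
  Position 3 ('f'): window [1,3] length 3 -- new best
  Position 4 ('f'): repeat (last at 3), move window start to 4
  Position 4 ('f'): window [4,4] length 1
  Position 5 ('h'): window [4,5] length 2
  Position 6 ('c'): window [4,6] length 3
  Position 7 ('a'): window [4,7] length 4 -- new best
  Position 8 ('g'): window [4,8] length 5 -- new best
  Position 9 ('a'): repeat (last at 7), move window start to 8
  Position 9 ('a'): window [8,9] length 2
  Position 10 ('f'): window [8,10] length 3
Longest substring with no repeats: "fhcag" with length 5

5


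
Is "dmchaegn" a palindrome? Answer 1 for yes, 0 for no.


Input: dmchaegn
Reversed: ngeahcmd
  Compare pos 0 ('d') with pos 7 ('n'): MISMATCH
  Compare pos 1 ('m') with pos 6 ('g'): MISMATCH
  Compare pos 2 ('c') with pos 5 ('e'): MISMATCH
  Compare pos 3 ('h') with pos 4 ('a'): MISMATCH
Result: not a palindrome

0


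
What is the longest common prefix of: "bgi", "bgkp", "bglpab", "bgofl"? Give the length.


Words: bgi, bgkp, bglpab, bgofl
  Position 0: all 'b' => match
  Position 1: all 'g' => match
  Position 2: ('i', 'k', 'l', 'o') => mismatch, stop
LCP = "bg" (length 2)

2


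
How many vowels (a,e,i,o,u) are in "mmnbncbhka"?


Input: mmnbncbhka
Checking each character:
  'm' at position 0: consonant
  'm' at position 1: consonant
  'n' at position 2: consonant
  'b' at position 3: consonant
  'n' at position 4: consonant
  'c' at position 5: consonant
  'b' at position 6: consonant
  'h' at position 7: consonant
  'k' at position 8: consonant
  'a' at position 9: vowel (running total: 1)
Total vowels: 1

1


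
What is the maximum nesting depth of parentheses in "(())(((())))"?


Input: "(())(((())))"
Tracking depth:
  Position 0 '(': depth becomes 1
  Position 1 '(': depth becomes 2
  Position 2 ')': depth becomes 1
  Position 3 ')': depth becomes 0
  Position 4 '(': depth becomes 1
  Position 5 '(': depth becomes 2
  Position 6 '(': depth becomes 3
  Position 7 '(': depth becomes 4
  Position 8 ')': depth becomes 3
  Position 9 ')': depth becomes 2
  Position 10 ')': depth becomes 1
  Position 11 ')': depth becomes 0
Maximum depth reached: 4

4


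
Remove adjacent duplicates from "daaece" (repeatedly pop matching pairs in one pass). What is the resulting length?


Input: daaece
Stack-based adjacent duplicate removal:
  Read 'd': push. Stack: d
  Read 'a': push. Stack: da
  Read 'a': matches stack top 'a' => pop. Stack: d
  Read 'e': push. Stack: de
  Read 'c': push. Stack: dec
  Read 'e': push. Stack: dece
Final stack: "dece" (length 4)

4


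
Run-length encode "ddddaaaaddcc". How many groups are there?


Input: ddddaaaaddcc
Scanning for consecutive runs:
  Group 1: 'd' x 4 (positions 0-3)
  Group 2: 'a' x 4 (positions 4-7)
  Group 3: 'd' x 2 (positions 8-9)
  Group 4: 'c' x 2 (positions 10-11)
Total groups: 4

4


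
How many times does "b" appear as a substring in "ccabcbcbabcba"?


Searching for "b" in "ccabcbcbabcba"
Scanning each position:
  Position 0: "c" => no
  Position 1: "c" => no
  Position 2: "a" => no
  Position 3: "b" => MATCH
  Position 4: "c" => no
  Position 5: "b" => MATCH
  Position 6: "c" => no
  Position 7: "b" => MATCH
  Position 8: "a" => no
  Position 9: "b" => MATCH
  Position 10: "c" => no
  Position 11: "b" => MATCH
  Position 12: "a" => no
Total occurrences: 5

5


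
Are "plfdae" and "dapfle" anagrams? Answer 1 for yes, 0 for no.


Strings: "plfdae", "dapfle"
Sorted first:  adeflp
Sorted second: adeflp
Sorted forms match => anagrams

1


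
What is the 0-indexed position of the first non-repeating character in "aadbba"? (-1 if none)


Input: aadbba
Character frequencies:
  'a': 3
  'b': 2
  'd': 1
Scanning left to right for freq == 1:
  Position 0 ('a'): freq=3, skip
  Position 1 ('a'): freq=3, skip
  Position 2 ('d'): unique! => answer = 2

2


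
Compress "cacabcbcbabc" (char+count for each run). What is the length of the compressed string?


Input: cacabcbcbabc
Runs:
  'c' x 1 => "c1"
  'a' x 1 => "a1"
  'c' x 1 => "c1"
  'a' x 1 => "a1"
  'b' x 1 => "b1"
  'c' x 1 => "c1"
  'b' x 1 => "b1"
  'c' x 1 => "c1"
  'b' x 1 => "b1"
  'a' x 1 => "a1"
  'b' x 1 => "b1"
  'c' x 1 => "c1"
Compressed: "c1a1c1a1b1c1b1c1b1a1b1c1"
Compressed length: 24

24


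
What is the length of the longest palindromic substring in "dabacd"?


Input: "dabacd"
Checking substrings for palindromes:
  [1:4] "aba" (len 3) => palindrome
Longest palindromic substring: "aba" with length 3

3


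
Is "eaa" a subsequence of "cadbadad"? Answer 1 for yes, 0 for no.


Check if "eaa" is a subsequence of "cadbadad"
Greedy scan:
  Position 0 ('c'): no match needed
  Position 1 ('a'): no match needed
  Position 2 ('d'): no match needed
  Position 3 ('b'): no match needed
  Position 4 ('a'): no match needed
  Position 5 ('d'): no match needed
  Position 6 ('a'): no match needed
  Position 7 ('d'): no match needed
Only matched 0/3 characters => not a subsequence

0


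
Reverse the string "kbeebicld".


Input: kbeebicld
Reading characters right to left:
  Position 8: 'd'
  Position 7: 'l'
  Position 6: 'c'
  Position 5: 'i'
  Position 4: 'b'
  Position 3: 'e'
  Position 2: 'e'
  Position 1: 'b'
  Position 0: 'k'
Reversed: dlcibeebk

dlcibeebk


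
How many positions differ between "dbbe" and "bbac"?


Comparing "dbbe" and "bbac" position by position:
  Position 0: 'd' vs 'b' => DIFFER
  Position 1: 'b' vs 'b' => same
  Position 2: 'b' vs 'a' => DIFFER
  Position 3: 'e' vs 'c' => DIFFER
Positions that differ: 3

3


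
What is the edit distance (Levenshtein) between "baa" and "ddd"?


Computing edit distance: "baa" -> "ddd"
DP table:
           d    d    d
      0    1    2    3
  b   1    1    2    3
  a   2    2    2    3
  a   3    3    3    3
Edit distance = dp[3][3] = 3

3


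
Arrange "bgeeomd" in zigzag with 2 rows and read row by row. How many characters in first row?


Zigzag "bgeeomd" into 2 rows:
Placing characters:
  'b' => row 0
  'g' => row 1
  'e' => row 0
  'e' => row 1
  'o' => row 0
  'm' => row 1
  'd' => row 0
Rows:
  Row 0: "beod"
  Row 1: "gem"
First row length: 4

4


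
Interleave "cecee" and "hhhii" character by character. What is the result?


Interleaving "cecee" and "hhhii":
  Position 0: 'c' from first, 'h' from second => "ch"
  Position 1: 'e' from first, 'h' from second => "eh"
  Position 2: 'c' from first, 'h' from second => "ch"
  Position 3: 'e' from first, 'i' from second => "ei"
  Position 4: 'e' from first, 'i' from second => "ei"
Result: chehcheiei

chehcheiei


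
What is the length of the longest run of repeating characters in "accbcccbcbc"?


Input: "accbcccbcbc"
Scanning for longest run:
  Position 1 ('c'): new char, reset run to 1
  Position 2 ('c'): continues run of 'c', length=2
  Position 3 ('b'): new char, reset run to 1
  Position 4 ('c'): new char, reset run to 1
  Position 5 ('c'): continues run of 'c', length=2
  Position 6 ('c'): continues run of 'c', length=3
  Position 7 ('b'): new char, reset run to 1
  Position 8 ('c'): new char, reset run to 1
  Position 9 ('b'): new char, reset run to 1
  Position 10 ('c'): new char, reset run to 1
Longest run: 'c' with length 3

3


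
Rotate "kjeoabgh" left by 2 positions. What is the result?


Input: "kjeoabgh", rotate left by 2
First 2 characters: "kj"
Remaining characters: "eoabgh"
Concatenate remaining + first: "eoabgh" + "kj" = "eoabghkj"

eoabghkj


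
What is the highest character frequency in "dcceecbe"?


Input: dcceecbe
Character counts:
  'b': 1
  'c': 3
  'd': 1
  'e': 3
Maximum frequency: 3

3


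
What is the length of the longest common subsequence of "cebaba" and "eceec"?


LCS of "cebaba" and "eceec"
DP table:
           e    c    e    e    c
      0    0    0    0    0    0
  c   0    0    1    1    1    1
  e   0    1    1    2    2    2
  b   0    1    1    2    2    2
  a   0    1    1    2    2    2
  b   0    1    1    2    2    2
  a   0    1    1    2    2    2
LCS length = dp[6][5] = 2

2


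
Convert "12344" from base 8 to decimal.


Input: "12344" in base 8
Positional expansion:
  Digit '1' (value 1) x 8^4 = 4096
  Digit '2' (value 2) x 8^3 = 1024
  Digit '3' (value 3) x 8^2 = 192
  Digit '4' (value 4) x 8^1 = 32
  Digit '4' (value 4) x 8^0 = 4
Sum = 5348

5348


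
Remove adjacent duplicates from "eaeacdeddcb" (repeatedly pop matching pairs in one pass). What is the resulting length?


Input: eaeacdeddcb
Stack-based adjacent duplicate removal:
  Read 'e': push. Stack: e
  Read 'a': push. Stack: ea
  Read 'e': push. Stack: eae
  Read 'a': push. Stack: eaea
  Read 'c': push. Stack: eaeac
  Read 'd': push. Stack: eaeacd
  Read 'e': push. Stack: eaeacde
  Read 'd': push. Stack: eaeacded
  Read 'd': matches stack top 'd' => pop. Stack: eaeacde
  Read 'c': push. Stack: eaeacdec
  Read 'b': push. Stack: eaeacdecb
Final stack: "eaeacdecb" (length 9)

9


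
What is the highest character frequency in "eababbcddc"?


Input: eababbcddc
Character counts:
  'a': 2
  'b': 3
  'c': 2
  'd': 2
  'e': 1
Maximum frequency: 3

3


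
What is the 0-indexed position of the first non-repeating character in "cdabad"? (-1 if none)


Input: cdabad
Character frequencies:
  'a': 2
  'b': 1
  'c': 1
  'd': 2
Scanning left to right for freq == 1:
  Position 0 ('c'): unique! => answer = 0

0


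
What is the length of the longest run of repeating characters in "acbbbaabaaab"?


Input: "acbbbaabaaab"
Scanning for longest run:
  Position 1 ('c'): new char, reset run to 1
  Position 2 ('b'): new char, reset run to 1
  Position 3 ('b'): continues run of 'b', length=2
  Position 4 ('b'): continues run of 'b', length=3
  Position 5 ('a'): new char, reset run to 1
  Position 6 ('a'): continues run of 'a', length=2
  Position 7 ('b'): new char, reset run to 1
  Position 8 ('a'): new char, reset run to 1
  Position 9 ('a'): continues run of 'a', length=2
  Position 10 ('a'): continues run of 'a', length=3
  Position 11 ('b'): new char, reset run to 1
Longest run: 'b' with length 3

3


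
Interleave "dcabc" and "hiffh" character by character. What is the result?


Interleaving "dcabc" and "hiffh":
  Position 0: 'd' from first, 'h' from second => "dh"
  Position 1: 'c' from first, 'i' from second => "ci"
  Position 2: 'a' from first, 'f' from second => "af"
  Position 3: 'b' from first, 'f' from second => "bf"
  Position 4: 'c' from first, 'h' from second => "ch"
Result: dhciafbfch

dhciafbfch


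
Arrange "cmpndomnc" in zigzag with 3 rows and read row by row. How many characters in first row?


Zigzag "cmpndomnc" into 3 rows:
Placing characters:
  'c' => row 0
  'm' => row 1
  'p' => row 2
  'n' => row 1
  'd' => row 0
  'o' => row 1
  'm' => row 2
  'n' => row 1
  'c' => row 0
Rows:
  Row 0: "cdc"
  Row 1: "mnon"
  Row 2: "pm"
First row length: 3

3


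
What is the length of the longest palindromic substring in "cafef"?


Input: "cafef"
Checking substrings for palindromes:
  [2:5] "fef" (len 3) => palindrome
Longest palindromic substring: "fef" with length 3

3


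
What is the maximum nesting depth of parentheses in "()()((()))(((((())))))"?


Input: "()()((()))(((((())))))"
Tracking depth:
  Position 0 '(': depth becomes 1
  Position 1 ')': depth becomes 0
  Position 2 '(': depth becomes 1
  Position 3 ')': depth becomes 0
  Position 4 '(': depth becomes 1
  Position 5 '(': depth becomes 2
  Position 6 '(': depth becomes 3
  Position 7 ')': depth becomes 2
  Position 8 ')': depth becomes 1
  Position 9 ')': depth becomes 0
  Position 10 '(': depth becomes 1
  Position 11 '(': depth becomes 2
  Position 12 '(': depth becomes 3
  Position 13 '(': depth becomes 4
  Position 14 '(': depth becomes 5
  Position 15 '(': depth becomes 6
  Position 16 ')': depth becomes 5
  Position 17 ')': depth becomes 4
  Position 18 ')': depth becomes 3
  Position 19 ')': depth becomes 2
  Position 20 ')': depth becomes 1
  Position 21 ')': depth becomes 0
Maximum depth reached: 6

6
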